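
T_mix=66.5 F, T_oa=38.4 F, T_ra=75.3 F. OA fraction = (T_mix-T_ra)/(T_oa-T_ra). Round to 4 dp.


frac = (66.5 - 75.3) / (38.4 - 75.3) = 0.2385

0.2385


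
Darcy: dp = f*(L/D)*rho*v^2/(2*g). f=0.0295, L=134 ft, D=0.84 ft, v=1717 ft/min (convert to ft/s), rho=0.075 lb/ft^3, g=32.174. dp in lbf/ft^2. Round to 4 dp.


v_fps = 1717/60 = 28.6167 ft/s
dp = 0.0295*(134/0.84)*0.075*28.6167^2/(2*32.174) = 4.4917 lbf/ft^2

4.4917 lbf/ft^2


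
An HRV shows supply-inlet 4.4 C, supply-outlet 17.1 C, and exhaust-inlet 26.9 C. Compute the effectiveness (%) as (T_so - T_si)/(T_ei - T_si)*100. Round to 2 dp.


eff = (17.1-4.4)/(26.9-4.4)*100 = 56.44 %

56.44 %


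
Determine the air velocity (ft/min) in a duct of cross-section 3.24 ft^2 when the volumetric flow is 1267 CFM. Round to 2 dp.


V = 1267 / 3.24 = 391.05 ft/min

391.05 ft/min


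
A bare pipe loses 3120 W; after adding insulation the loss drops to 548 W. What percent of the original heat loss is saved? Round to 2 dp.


Savings = ((3120-548)/3120)*100 = 82.44 %

82.44 %


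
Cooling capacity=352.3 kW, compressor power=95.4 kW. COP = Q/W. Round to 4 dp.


COP = 352.3 / 95.4 = 3.6929

3.6929


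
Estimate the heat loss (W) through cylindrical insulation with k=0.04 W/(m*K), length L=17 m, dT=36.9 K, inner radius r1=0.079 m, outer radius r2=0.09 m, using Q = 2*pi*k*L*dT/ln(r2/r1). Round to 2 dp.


Q = 2*pi*0.04*17*36.9/ln(0.09/0.079) = 1209.39 W

1209.39 W


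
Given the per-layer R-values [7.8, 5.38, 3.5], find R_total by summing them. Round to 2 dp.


R_total = 7.8 + 5.38 + 3.5 = 16.68

16.68


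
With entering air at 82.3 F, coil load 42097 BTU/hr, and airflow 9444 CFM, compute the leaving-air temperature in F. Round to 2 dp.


dT = 42097/(1.08*9444) = 4.1274
T_leave = 82.3 - 4.1274 = 78.17 F

78.17 F


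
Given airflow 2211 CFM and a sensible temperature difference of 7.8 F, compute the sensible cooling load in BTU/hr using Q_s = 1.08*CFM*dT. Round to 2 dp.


Q = 1.08 * 2211 * 7.8 = 18625.46 BTU/hr

18625.46 BTU/hr


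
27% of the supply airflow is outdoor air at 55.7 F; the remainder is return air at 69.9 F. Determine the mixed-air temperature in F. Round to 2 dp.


T_mix = 0.27*55.7 + 0.73*69.9 = 66.07 F

66.07 F


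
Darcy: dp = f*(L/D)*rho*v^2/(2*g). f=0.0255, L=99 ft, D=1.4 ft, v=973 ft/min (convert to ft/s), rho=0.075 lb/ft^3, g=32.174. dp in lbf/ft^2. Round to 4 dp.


v_fps = 973/60 = 16.2167 ft/s
dp = 0.0255*(99/1.4)*0.075*16.2167^2/(2*32.174) = 0.5527 lbf/ft^2

0.5527 lbf/ft^2


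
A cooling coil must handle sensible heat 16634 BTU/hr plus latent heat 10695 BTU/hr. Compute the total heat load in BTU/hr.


Qt = 16634 + 10695 = 27329 BTU/hr

27329 BTU/hr


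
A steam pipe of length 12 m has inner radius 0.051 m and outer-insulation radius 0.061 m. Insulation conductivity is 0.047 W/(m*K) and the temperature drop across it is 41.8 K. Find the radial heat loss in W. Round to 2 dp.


Q = 2*pi*0.047*12*41.8/ln(0.061/0.051) = 827.30 W

827.30 W


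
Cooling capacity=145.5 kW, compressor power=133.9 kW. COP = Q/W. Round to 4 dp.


COP = 145.5 / 133.9 = 1.0866

1.0866


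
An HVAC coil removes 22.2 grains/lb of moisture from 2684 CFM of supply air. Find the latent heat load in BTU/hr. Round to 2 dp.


Q = 0.68 * 2684 * 22.2 = 40517.66 BTU/hr

40517.66 BTU/hr


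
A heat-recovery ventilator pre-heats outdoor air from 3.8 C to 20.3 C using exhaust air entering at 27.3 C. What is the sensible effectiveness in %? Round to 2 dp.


eff = (20.3-3.8)/(27.3-3.8)*100 = 70.21 %

70.21 %


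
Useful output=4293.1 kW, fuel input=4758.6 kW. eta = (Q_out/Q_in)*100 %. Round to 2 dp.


eta = (4293.1/4758.6)*100 = 90.22 %

90.22 %


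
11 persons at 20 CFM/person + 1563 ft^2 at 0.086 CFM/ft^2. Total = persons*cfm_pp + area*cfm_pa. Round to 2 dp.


Total = 11*20 + 1563*0.086 = 354.42 CFM

354.42 CFM


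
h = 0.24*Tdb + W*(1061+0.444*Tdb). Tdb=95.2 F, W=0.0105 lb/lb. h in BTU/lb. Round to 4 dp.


h = 0.24*95.2 + 0.0105*(1061+0.444*95.2) = 34.4323 BTU/lb

34.4323 BTU/lb


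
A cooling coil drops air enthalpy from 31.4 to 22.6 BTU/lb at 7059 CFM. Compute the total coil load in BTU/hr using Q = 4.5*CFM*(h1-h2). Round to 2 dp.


Q = 4.5 * 7059 * (31.4 - 22.6) = 279536.40 BTU/hr

279536.40 BTU/hr


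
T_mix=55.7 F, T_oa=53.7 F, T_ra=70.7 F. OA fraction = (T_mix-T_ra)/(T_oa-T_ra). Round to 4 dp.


frac = (55.7 - 70.7) / (53.7 - 70.7) = 0.8824

0.8824


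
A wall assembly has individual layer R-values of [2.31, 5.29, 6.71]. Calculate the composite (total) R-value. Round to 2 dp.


R_total = 2.31 + 5.29 + 6.71 = 14.31

14.31


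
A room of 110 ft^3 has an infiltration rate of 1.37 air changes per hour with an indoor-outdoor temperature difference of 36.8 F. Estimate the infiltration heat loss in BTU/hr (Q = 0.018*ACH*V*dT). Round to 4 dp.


Q = 0.018 * 1.37 * 110 * 36.8 = 99.8237 BTU/hr

99.8237 BTU/hr


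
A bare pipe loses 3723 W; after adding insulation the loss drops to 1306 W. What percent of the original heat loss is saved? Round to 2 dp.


Savings = ((3723-1306)/3723)*100 = 64.92 %

64.92 %


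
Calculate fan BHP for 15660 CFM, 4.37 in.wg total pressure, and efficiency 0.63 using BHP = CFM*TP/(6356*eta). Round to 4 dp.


BHP = 15660 * 4.37 / (6356 * 0.63) = 17.0903 hp

17.0903 hp


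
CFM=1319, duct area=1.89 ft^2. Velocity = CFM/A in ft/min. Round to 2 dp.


V = 1319 / 1.89 = 697.88 ft/min

697.88 ft/min


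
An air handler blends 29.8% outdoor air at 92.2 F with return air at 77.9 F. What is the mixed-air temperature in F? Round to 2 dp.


T_mix = 77.9 + (29.8/100)*(92.2-77.9) = 82.16 F

82.16 F


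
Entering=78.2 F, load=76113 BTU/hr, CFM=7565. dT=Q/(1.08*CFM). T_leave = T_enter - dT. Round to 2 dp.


dT = 76113/(1.08*7565) = 9.3159
T_leave = 78.2 - 9.3159 = 68.88 F

68.88 F


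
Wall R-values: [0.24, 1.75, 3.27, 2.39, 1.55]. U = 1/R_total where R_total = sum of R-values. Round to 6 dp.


R_total = 0.24 + 1.75 + 3.27 + 2.39 + 1.55 = 9.20
U = 1/9.20 = 0.108696

0.108696


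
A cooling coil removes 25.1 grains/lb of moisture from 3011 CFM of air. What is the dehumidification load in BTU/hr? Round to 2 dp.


Q = 0.68 * 3011 * 25.1 = 51391.75 BTU/hr

51391.75 BTU/hr


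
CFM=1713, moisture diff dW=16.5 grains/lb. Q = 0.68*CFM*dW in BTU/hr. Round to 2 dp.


Q = 0.68 * 1713 * 16.5 = 19219.86 BTU/hr

19219.86 BTU/hr


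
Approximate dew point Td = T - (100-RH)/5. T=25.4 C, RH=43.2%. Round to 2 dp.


Td = 25.4 - (100-43.2)/5 = 14.04 C

14.04 C


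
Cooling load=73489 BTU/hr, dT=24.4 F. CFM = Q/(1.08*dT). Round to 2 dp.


CFM = 73489 / (1.08 * 24.4) = 2788.74

2788.74 CFM


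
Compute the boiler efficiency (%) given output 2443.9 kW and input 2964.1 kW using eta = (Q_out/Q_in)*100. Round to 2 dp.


eta = (2443.9/2964.1)*100 = 82.45 %

82.45 %


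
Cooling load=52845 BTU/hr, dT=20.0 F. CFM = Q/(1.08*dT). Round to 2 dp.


CFM = 52845 / (1.08 * 20.0) = 2446.53

2446.53 CFM


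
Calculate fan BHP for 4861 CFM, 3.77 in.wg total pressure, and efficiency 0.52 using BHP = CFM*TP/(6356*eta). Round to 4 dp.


BHP = 4861 * 3.77 / (6356 * 0.52) = 5.5447 hp

5.5447 hp


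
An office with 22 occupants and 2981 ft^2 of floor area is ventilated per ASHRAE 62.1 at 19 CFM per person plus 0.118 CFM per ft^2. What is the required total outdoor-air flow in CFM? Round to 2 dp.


Total = 22*19 + 2981*0.118 = 769.76 CFM

769.76 CFM


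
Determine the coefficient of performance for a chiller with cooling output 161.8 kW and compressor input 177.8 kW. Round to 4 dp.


COP = 161.8 / 177.8 = 0.9100

0.9100


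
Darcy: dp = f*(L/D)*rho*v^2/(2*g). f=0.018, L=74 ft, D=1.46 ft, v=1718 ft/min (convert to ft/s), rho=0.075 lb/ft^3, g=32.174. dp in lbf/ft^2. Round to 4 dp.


v_fps = 1718/60 = 28.6333 ft/s
dp = 0.018*(74/1.46)*0.075*28.6333^2/(2*32.174) = 0.8718 lbf/ft^2

0.8718 lbf/ft^2


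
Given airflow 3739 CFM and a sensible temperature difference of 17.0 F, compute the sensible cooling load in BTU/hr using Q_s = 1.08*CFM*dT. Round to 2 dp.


Q = 1.08 * 3739 * 17.0 = 68648.04 BTU/hr

68648.04 BTU/hr


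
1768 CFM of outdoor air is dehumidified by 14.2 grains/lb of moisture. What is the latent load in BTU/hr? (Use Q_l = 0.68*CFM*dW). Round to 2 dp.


Q = 0.68 * 1768 * 14.2 = 17071.81 BTU/hr

17071.81 BTU/hr


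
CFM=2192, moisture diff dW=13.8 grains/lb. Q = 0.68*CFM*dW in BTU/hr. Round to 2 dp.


Q = 0.68 * 2192 * 13.8 = 20569.73 BTU/hr

20569.73 BTU/hr


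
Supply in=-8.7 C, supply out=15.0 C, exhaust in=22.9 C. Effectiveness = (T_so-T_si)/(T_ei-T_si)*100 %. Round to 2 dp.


eff = (15.0-(-8.7))/(22.9-(-8.7))*100 = 75.00 %

75.00 %


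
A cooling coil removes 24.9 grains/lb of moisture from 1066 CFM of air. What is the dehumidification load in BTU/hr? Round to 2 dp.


Q = 0.68 * 1066 * 24.9 = 18049.51 BTU/hr

18049.51 BTU/hr


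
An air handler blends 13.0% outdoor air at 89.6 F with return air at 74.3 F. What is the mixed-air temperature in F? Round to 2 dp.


T_mix = 74.3 + (13.0/100)*(89.6-74.3) = 76.29 F

76.29 F


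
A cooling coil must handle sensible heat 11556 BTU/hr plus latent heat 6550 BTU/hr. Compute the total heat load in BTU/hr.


Qt = 11556 + 6550 = 18106 BTU/hr

18106 BTU/hr


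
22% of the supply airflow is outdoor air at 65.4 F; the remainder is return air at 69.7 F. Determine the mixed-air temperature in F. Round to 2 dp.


T_mix = 0.22*65.4 + 0.78*69.7 = 68.75 F

68.75 F


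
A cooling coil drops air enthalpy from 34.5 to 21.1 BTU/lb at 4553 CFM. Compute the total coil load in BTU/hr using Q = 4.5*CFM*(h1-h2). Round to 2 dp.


Q = 4.5 * 4553 * (34.5 - 21.1) = 274545.90 BTU/hr

274545.90 BTU/hr


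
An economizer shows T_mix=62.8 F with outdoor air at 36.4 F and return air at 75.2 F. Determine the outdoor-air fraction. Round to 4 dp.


frac = (62.8 - 75.2) / (36.4 - 75.2) = 0.3196

0.3196


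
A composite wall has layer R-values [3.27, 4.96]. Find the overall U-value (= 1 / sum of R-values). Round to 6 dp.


R_total = 3.27 + 4.96 = 8.23
U = 1/8.23 = 0.121507

0.121507


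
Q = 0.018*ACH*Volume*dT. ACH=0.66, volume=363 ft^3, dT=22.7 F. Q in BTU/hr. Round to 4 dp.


Q = 0.018 * 0.66 * 363 * 22.7 = 97.8924 BTU/hr

97.8924 BTU/hr


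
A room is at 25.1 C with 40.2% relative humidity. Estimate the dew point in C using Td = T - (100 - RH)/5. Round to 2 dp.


Td = 25.1 - (100-40.2)/5 = 13.14 C

13.14 C


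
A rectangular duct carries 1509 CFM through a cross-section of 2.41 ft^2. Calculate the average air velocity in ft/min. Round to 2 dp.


V = 1509 / 2.41 = 626.14 ft/min

626.14 ft/min


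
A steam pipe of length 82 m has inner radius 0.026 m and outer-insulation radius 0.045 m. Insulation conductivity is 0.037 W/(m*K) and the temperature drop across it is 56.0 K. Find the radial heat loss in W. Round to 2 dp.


Q = 2*pi*0.037*82*56.0/ln(0.045/0.026) = 1946.05 W

1946.05 W


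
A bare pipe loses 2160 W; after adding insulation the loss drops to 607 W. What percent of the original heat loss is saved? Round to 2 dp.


Savings = ((2160-607)/2160)*100 = 71.90 %

71.90 %


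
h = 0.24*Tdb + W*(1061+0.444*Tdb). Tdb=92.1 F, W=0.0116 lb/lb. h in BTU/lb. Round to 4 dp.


h = 0.24*92.1 + 0.0116*(1061+0.444*92.1) = 34.8860 BTU/lb

34.8860 BTU/lb


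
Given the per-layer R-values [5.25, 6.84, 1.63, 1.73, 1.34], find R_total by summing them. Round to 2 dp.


R_total = 5.25 + 6.84 + 1.63 + 1.73 + 1.34 = 16.79

16.79


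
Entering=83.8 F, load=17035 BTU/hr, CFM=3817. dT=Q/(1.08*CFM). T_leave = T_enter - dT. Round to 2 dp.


dT = 17035/(1.08*3817) = 4.1323
T_leave = 83.8 - 4.1323 = 79.67 F

79.67 F


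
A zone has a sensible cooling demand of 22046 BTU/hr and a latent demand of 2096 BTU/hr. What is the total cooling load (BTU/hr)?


Qt = 22046 + 2096 = 24142 BTU/hr

24142 BTU/hr


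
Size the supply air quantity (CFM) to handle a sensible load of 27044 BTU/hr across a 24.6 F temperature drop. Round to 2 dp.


CFM = 27044 / (1.08 * 24.6) = 1017.92

1017.92 CFM


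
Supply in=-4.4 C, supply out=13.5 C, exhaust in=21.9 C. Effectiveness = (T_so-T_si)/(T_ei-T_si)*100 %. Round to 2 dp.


eff = (13.5-(-4.4))/(21.9-(-4.4))*100 = 68.06 %

68.06 %


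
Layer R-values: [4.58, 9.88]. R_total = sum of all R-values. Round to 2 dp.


R_total = 4.58 + 9.88 = 14.46

14.46


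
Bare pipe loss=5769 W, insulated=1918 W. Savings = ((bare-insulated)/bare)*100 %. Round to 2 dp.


Savings = ((5769-1918)/5769)*100 = 66.75 %

66.75 %


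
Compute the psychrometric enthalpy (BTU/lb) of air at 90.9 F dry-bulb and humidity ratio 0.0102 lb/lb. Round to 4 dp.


h = 0.24*90.9 + 0.0102*(1061+0.444*90.9) = 33.0499 BTU/lb

33.0499 BTU/lb


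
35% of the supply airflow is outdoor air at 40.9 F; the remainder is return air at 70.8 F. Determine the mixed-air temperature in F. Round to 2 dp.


T_mix = 0.35*40.9 + 0.65*70.8 = 60.34 F

60.34 F


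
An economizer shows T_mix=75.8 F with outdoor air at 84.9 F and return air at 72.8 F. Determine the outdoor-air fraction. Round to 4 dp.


frac = (75.8 - 72.8) / (84.9 - 72.8) = 0.2479

0.2479


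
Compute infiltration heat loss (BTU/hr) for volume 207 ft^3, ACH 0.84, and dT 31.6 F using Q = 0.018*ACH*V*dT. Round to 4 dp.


Q = 0.018 * 0.84 * 207 * 31.6 = 98.9029 BTU/hr

98.9029 BTU/hr


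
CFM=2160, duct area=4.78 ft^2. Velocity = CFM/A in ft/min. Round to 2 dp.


V = 2160 / 4.78 = 451.88 ft/min

451.88 ft/min


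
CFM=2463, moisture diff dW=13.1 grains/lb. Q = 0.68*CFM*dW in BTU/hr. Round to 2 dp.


Q = 0.68 * 2463 * 13.1 = 21940.40 BTU/hr

21940.40 BTU/hr


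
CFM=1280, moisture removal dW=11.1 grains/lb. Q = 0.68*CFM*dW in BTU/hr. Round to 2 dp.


Q = 0.68 * 1280 * 11.1 = 9661.44 BTU/hr

9661.44 BTU/hr


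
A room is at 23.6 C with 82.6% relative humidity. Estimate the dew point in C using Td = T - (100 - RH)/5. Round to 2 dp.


Td = 23.6 - (100-82.6)/5 = 20.12 C

20.12 C


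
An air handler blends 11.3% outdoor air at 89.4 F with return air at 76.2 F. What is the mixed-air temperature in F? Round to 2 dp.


T_mix = 76.2 + (11.3/100)*(89.4-76.2) = 77.69 F

77.69 F


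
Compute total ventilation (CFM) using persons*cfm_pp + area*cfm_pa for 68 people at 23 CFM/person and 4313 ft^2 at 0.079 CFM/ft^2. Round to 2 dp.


Total = 68*23 + 4313*0.079 = 1904.73 CFM

1904.73 CFM


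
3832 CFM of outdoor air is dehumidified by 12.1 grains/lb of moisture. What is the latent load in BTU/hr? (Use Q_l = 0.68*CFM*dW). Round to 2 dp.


Q = 0.68 * 3832 * 12.1 = 31529.70 BTU/hr

31529.70 BTU/hr


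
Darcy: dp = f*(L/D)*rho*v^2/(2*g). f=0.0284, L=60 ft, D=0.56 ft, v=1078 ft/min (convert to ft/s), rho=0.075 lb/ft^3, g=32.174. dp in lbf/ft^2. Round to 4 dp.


v_fps = 1078/60 = 17.9667 ft/s
dp = 0.0284*(60/0.56)*0.075*17.9667^2/(2*32.174) = 1.1448 lbf/ft^2

1.1448 lbf/ft^2


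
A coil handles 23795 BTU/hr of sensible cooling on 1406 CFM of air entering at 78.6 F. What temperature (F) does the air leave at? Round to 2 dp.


dT = 23795/(1.08*1406) = 15.6703
T_leave = 78.6 - 15.6703 = 62.93 F

62.93 F


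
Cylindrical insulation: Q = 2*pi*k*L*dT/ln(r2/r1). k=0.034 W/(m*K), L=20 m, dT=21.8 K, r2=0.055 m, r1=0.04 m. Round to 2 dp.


Q = 2*pi*0.034*20*21.8/ln(0.055/0.04) = 292.48 W

292.48 W


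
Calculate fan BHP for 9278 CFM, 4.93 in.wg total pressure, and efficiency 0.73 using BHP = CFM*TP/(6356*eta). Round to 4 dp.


BHP = 9278 * 4.93 / (6356 * 0.73) = 9.8581 hp

9.8581 hp


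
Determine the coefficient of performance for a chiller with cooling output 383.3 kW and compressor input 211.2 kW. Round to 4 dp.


COP = 383.3 / 211.2 = 1.8149

1.8149


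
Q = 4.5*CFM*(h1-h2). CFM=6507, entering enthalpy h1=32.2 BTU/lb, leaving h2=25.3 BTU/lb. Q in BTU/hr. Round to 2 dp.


Q = 4.5 * 6507 * (32.2 - 25.3) = 202042.35 BTU/hr

202042.35 BTU/hr


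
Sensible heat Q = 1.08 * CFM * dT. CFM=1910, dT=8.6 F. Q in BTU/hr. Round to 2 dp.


Q = 1.08 * 1910 * 8.6 = 17740.08 BTU/hr

17740.08 BTU/hr


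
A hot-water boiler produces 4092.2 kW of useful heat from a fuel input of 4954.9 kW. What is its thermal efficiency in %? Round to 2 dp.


eta = (4092.2/4954.9)*100 = 82.59 %

82.59 %


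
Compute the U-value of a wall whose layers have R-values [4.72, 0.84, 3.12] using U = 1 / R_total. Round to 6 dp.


R_total = 4.72 + 0.84 + 3.12 = 8.68
U = 1/8.68 = 0.115207

0.115207


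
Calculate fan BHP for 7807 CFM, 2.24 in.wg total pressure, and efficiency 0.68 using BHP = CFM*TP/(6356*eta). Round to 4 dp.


BHP = 7807 * 2.24 / (6356 * 0.68) = 4.0461 hp

4.0461 hp


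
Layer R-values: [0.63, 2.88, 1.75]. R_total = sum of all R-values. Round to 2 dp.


R_total = 0.63 + 2.88 + 1.75 = 5.26

5.26


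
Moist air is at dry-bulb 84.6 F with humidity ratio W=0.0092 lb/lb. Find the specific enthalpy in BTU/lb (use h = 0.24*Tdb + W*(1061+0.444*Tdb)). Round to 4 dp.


h = 0.24*84.6 + 0.0092*(1061+0.444*84.6) = 30.4108 BTU/lb

30.4108 BTU/lb


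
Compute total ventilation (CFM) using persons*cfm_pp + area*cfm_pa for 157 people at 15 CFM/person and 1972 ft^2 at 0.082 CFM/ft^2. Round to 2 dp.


Total = 157*15 + 1972*0.082 = 2516.70 CFM

2516.70 CFM


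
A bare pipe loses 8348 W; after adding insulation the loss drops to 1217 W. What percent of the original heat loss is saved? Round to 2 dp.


Savings = ((8348-1217)/8348)*100 = 85.42 %

85.42 %


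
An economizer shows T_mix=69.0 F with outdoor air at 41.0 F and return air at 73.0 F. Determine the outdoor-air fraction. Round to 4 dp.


frac = (69.0 - 73.0) / (41.0 - 73.0) = 0.1250

0.1250


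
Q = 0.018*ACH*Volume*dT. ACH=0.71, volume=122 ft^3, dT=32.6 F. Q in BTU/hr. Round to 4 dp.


Q = 0.018 * 0.71 * 122 * 32.6 = 50.8286 BTU/hr

50.8286 BTU/hr


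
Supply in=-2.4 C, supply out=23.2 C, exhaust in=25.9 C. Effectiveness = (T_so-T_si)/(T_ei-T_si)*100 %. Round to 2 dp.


eff = (23.2-(-2.4))/(25.9-(-2.4))*100 = 90.46 %

90.46 %


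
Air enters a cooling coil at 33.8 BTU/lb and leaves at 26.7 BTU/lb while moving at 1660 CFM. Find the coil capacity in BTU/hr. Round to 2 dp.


Q = 4.5 * 1660 * (33.8 - 26.7) = 53037.00 BTU/hr

53037.00 BTU/hr


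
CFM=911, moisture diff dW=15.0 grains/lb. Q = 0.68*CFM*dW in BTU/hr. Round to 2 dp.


Q = 0.68 * 911 * 15.0 = 9292.20 BTU/hr

9292.20 BTU/hr


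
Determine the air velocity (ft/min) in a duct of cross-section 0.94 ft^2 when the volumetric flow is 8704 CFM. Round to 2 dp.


V = 8704 / 0.94 = 9259.57 ft/min

9259.57 ft/min


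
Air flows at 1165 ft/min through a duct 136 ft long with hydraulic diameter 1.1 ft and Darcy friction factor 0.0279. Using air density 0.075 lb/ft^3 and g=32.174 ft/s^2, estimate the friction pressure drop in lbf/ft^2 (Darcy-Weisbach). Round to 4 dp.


v_fps = 1165/60 = 19.4167 ft/s
dp = 0.0279*(136/1.1)*0.075*19.4167^2/(2*32.174) = 1.5157 lbf/ft^2

1.5157 lbf/ft^2


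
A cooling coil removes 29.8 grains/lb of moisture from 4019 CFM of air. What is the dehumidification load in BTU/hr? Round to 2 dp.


Q = 0.68 * 4019 * 29.8 = 81441.02 BTU/hr

81441.02 BTU/hr


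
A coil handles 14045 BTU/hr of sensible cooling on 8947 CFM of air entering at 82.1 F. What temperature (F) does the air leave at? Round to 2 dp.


dT = 14045/(1.08*8947) = 1.4535
T_leave = 82.1 - 1.4535 = 80.65 F

80.65 F


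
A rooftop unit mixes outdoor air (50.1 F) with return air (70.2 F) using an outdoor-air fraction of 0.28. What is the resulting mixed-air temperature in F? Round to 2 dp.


T_mix = 0.28*50.1 + 0.72*70.2 = 64.57 F

64.57 F


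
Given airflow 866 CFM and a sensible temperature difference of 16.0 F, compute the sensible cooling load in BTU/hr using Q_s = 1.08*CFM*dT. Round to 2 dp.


Q = 1.08 * 866 * 16.0 = 14964.48 BTU/hr

14964.48 BTU/hr


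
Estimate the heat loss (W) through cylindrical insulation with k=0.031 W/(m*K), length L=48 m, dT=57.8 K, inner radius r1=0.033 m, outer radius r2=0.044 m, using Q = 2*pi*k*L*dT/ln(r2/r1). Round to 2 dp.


Q = 2*pi*0.031*48*57.8/ln(0.044/0.033) = 1878.44 W

1878.44 W


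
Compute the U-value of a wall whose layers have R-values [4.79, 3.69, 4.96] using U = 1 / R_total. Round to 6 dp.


R_total = 4.79 + 3.69 + 4.96 = 13.44
U = 1/13.44 = 0.074405

0.074405


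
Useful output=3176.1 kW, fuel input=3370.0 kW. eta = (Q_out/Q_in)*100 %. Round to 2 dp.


eta = (3176.1/3370.0)*100 = 94.25 %

94.25 %


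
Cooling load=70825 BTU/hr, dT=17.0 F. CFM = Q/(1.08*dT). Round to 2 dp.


CFM = 70825 / (1.08 * 17.0) = 3857.57

3857.57 CFM


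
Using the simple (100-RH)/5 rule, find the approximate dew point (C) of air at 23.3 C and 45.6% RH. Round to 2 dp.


Td = 23.3 - (100-45.6)/5 = 12.42 C

12.42 C


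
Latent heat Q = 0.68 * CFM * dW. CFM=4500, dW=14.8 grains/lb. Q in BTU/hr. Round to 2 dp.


Q = 0.68 * 4500 * 14.8 = 45288.00 BTU/hr

45288.00 BTU/hr


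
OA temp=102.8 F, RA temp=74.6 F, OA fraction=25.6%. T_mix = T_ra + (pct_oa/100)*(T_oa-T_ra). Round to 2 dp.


T_mix = 74.6 + (25.6/100)*(102.8-74.6) = 81.82 F

81.82 F


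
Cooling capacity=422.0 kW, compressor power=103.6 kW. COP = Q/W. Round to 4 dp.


COP = 422.0 / 103.6 = 4.0734

4.0734


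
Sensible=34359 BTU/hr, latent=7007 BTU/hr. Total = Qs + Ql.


Qt = 34359 + 7007 = 41366 BTU/hr

41366 BTU/hr


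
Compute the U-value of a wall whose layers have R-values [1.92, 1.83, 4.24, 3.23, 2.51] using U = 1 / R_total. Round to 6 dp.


R_total = 1.92 + 1.83 + 4.24 + 3.23 + 2.51 = 13.73
U = 1/13.73 = 0.072833

0.072833


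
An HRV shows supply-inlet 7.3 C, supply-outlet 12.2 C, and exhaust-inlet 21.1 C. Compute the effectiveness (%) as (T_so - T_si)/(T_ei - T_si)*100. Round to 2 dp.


eff = (12.2-7.3)/(21.1-7.3)*100 = 35.51 %

35.51 %


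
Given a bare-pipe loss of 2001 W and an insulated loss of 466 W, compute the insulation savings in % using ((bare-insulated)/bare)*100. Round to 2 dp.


Savings = ((2001-466)/2001)*100 = 76.71 %

76.71 %


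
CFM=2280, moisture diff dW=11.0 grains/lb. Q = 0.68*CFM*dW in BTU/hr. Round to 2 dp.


Q = 0.68 * 2280 * 11.0 = 17054.40 BTU/hr

17054.40 BTU/hr


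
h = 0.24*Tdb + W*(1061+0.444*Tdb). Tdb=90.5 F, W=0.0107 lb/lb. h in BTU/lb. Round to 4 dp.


h = 0.24*90.5 + 0.0107*(1061+0.444*90.5) = 33.5026 BTU/lb

33.5026 BTU/lb


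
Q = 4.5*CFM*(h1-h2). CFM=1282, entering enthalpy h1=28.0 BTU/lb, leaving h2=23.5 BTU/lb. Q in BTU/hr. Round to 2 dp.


Q = 4.5 * 1282 * (28.0 - 23.5) = 25960.50 BTU/hr

25960.50 BTU/hr


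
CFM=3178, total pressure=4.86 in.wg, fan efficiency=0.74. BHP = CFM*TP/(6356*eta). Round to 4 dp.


BHP = 3178 * 4.86 / (6356 * 0.74) = 3.2838 hp

3.2838 hp


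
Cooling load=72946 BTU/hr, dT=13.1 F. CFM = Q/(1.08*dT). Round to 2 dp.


CFM = 72946 / (1.08 * 13.1) = 5155.92

5155.92 CFM


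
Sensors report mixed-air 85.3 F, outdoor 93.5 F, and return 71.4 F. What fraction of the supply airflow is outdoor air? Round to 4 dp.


frac = (85.3 - 71.4) / (93.5 - 71.4) = 0.6290

0.6290


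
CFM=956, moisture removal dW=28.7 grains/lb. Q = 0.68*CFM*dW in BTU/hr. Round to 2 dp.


Q = 0.68 * 956 * 28.7 = 18657.30 BTU/hr

18657.30 BTU/hr


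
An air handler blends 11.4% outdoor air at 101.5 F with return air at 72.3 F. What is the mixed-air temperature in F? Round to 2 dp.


T_mix = 72.3 + (11.4/100)*(101.5-72.3) = 75.63 F

75.63 F


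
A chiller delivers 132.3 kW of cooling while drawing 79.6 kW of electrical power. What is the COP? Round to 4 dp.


COP = 132.3 / 79.6 = 1.6621

1.6621


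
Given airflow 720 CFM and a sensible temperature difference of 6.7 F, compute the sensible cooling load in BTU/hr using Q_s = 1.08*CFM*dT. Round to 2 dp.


Q = 1.08 * 720 * 6.7 = 5209.92 BTU/hr

5209.92 BTU/hr


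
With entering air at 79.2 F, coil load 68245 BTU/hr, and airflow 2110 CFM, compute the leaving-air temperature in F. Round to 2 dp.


dT = 68245/(1.08*2110) = 29.9478
T_leave = 79.2 - 29.9478 = 49.25 F

49.25 F


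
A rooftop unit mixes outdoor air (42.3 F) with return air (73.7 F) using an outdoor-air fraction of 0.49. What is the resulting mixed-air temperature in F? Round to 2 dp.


T_mix = 0.49*42.3 + 0.51*73.7 = 58.31 F

58.31 F


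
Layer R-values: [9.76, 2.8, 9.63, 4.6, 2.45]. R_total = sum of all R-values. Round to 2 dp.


R_total = 9.76 + 2.8 + 9.63 + 4.6 + 2.45 = 29.24

29.24


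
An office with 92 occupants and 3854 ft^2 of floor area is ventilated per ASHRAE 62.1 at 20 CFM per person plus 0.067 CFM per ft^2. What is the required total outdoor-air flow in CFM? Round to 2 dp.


Total = 92*20 + 3854*0.067 = 2098.22 CFM

2098.22 CFM


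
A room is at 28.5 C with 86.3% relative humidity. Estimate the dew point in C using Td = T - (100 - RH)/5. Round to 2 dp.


Td = 28.5 - (100-86.3)/5 = 25.76 C

25.76 C


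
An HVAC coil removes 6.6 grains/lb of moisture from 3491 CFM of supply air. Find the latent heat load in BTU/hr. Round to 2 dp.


Q = 0.68 * 3491 * 6.6 = 15667.61 BTU/hr

15667.61 BTU/hr


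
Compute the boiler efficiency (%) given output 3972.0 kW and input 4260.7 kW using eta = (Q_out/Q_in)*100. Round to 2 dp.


eta = (3972.0/4260.7)*100 = 93.22 %

93.22 %


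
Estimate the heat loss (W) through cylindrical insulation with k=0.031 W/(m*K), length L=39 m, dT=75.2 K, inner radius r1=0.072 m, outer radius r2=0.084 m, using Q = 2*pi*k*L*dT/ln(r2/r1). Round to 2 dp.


Q = 2*pi*0.031*39*75.2/ln(0.084/0.072) = 3705.77 W

3705.77 W


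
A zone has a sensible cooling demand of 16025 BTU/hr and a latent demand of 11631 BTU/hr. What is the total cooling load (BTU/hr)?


Qt = 16025 + 11631 = 27656 BTU/hr

27656 BTU/hr


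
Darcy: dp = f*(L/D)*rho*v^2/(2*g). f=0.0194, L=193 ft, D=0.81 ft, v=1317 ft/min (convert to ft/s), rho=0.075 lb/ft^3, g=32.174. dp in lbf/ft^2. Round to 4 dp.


v_fps = 1317/60 = 21.95 ft/s
dp = 0.0194*(193/0.81)*0.075*21.95^2/(2*32.174) = 2.5958 lbf/ft^2

2.5958 lbf/ft^2


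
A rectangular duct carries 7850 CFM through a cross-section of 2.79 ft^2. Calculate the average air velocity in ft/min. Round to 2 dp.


V = 7850 / 2.79 = 2813.62 ft/min

2813.62 ft/min


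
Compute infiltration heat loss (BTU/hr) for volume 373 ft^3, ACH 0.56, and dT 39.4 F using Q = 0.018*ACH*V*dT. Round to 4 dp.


Q = 0.018 * 0.56 * 373 * 39.4 = 148.1377 BTU/hr

148.1377 BTU/hr


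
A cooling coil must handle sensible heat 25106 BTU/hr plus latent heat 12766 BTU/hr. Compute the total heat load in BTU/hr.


Qt = 25106 + 12766 = 37872 BTU/hr

37872 BTU/hr


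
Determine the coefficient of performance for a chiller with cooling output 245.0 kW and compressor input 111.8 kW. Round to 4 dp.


COP = 245.0 / 111.8 = 2.1914

2.1914


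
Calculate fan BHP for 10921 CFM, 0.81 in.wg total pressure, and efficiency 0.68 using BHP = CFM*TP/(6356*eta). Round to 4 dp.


BHP = 10921 * 0.81 / (6356 * 0.68) = 2.0467 hp

2.0467 hp


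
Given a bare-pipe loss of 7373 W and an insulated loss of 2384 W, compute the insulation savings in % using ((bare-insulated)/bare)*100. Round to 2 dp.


Savings = ((7373-2384)/7373)*100 = 67.67 %

67.67 %


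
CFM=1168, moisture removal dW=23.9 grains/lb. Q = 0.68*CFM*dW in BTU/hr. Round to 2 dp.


Q = 0.68 * 1168 * 23.9 = 18982.34 BTU/hr

18982.34 BTU/hr


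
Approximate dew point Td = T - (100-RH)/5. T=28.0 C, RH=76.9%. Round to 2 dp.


Td = 28.0 - (100-76.9)/5 = 23.38 C

23.38 C


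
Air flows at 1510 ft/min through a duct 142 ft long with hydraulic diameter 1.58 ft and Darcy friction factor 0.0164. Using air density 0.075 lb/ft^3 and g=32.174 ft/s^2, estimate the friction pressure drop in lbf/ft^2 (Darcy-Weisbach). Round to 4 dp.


v_fps = 1510/60 = 25.1667 ft/s
dp = 0.0164*(142/1.58)*0.075*25.1667^2/(2*32.174) = 1.0881 lbf/ft^2

1.0881 lbf/ft^2


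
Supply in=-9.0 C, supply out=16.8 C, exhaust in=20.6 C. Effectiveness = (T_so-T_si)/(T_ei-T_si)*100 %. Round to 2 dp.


eff = (16.8-(-9.0))/(20.6-(-9.0))*100 = 87.16 %

87.16 %


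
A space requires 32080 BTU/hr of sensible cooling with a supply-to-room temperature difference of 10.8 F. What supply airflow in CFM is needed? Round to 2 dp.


CFM = 32080 / (1.08 * 10.8) = 2750.34

2750.34 CFM


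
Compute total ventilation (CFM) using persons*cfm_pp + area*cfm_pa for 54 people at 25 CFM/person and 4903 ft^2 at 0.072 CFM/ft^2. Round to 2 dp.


Total = 54*25 + 4903*0.072 = 1703.02 CFM

1703.02 CFM


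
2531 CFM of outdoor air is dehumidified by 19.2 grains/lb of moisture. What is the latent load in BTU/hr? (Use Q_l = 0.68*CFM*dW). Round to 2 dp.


Q = 0.68 * 2531 * 19.2 = 33044.74 BTU/hr

33044.74 BTU/hr


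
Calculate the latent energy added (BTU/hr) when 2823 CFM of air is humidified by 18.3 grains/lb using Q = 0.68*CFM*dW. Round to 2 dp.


Q = 0.68 * 2823 * 18.3 = 35129.41 BTU/hr

35129.41 BTU/hr


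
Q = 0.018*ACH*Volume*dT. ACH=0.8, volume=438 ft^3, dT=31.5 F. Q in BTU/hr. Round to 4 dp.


Q = 0.018 * 0.8 * 438 * 31.5 = 198.6768 BTU/hr

198.6768 BTU/hr


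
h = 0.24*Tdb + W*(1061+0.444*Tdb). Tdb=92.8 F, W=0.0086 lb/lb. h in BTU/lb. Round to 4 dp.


h = 0.24*92.8 + 0.0086*(1061+0.444*92.8) = 31.7509 BTU/lb

31.7509 BTU/lb


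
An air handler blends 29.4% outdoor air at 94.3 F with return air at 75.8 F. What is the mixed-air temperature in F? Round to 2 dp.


T_mix = 75.8 + (29.4/100)*(94.3-75.8) = 81.24 F

81.24 F


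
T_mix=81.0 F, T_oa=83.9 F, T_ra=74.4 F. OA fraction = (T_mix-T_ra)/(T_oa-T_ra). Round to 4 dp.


frac = (81.0 - 74.4) / (83.9 - 74.4) = 0.6947

0.6947


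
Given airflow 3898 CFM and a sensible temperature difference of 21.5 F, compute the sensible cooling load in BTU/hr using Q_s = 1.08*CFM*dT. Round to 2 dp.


Q = 1.08 * 3898 * 21.5 = 90511.56 BTU/hr

90511.56 BTU/hr


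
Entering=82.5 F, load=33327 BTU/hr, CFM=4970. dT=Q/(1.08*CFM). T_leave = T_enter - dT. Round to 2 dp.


dT = 33327/(1.08*4970) = 6.2089
T_leave = 82.5 - 6.2089 = 76.29 F

76.29 F


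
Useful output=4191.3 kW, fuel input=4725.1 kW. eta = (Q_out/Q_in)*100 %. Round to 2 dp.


eta = (4191.3/4725.1)*100 = 88.70 %

88.70 %


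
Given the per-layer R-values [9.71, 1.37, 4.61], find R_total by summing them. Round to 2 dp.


R_total = 9.71 + 1.37 + 4.61 = 15.69

15.69


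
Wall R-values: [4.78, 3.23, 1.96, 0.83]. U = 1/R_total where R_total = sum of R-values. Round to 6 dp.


R_total = 4.78 + 3.23 + 1.96 + 0.83 = 10.80
U = 1/10.80 = 0.092593

0.092593


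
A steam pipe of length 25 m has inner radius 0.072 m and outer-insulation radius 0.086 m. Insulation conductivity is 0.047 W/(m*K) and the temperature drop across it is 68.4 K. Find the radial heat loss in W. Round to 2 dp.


Q = 2*pi*0.047*25*68.4/ln(0.086/0.072) = 2842.05 W

2842.05 W


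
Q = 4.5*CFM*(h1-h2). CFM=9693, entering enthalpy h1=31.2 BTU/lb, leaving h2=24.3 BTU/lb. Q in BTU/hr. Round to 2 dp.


Q = 4.5 * 9693 * (31.2 - 24.3) = 300967.65 BTU/hr

300967.65 BTU/hr


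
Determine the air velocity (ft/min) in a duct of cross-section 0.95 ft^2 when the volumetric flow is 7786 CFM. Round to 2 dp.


V = 7786 / 0.95 = 8195.79 ft/min

8195.79 ft/min


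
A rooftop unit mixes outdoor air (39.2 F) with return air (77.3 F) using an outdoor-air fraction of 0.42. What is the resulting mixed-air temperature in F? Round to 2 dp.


T_mix = 0.42*39.2 + 0.58*77.3 = 61.30 F

61.30 F


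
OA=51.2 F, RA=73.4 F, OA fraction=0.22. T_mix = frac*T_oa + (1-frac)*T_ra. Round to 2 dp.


T_mix = 0.22*51.2 + 0.78*73.4 = 68.52 F

68.52 F


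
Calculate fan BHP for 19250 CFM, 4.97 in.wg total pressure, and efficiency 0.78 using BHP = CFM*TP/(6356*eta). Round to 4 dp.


BHP = 19250 * 4.97 / (6356 * 0.78) = 19.2978 hp

19.2978 hp


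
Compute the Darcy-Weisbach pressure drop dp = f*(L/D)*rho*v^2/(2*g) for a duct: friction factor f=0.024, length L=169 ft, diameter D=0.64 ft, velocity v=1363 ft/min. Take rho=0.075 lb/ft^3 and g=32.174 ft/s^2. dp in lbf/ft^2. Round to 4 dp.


v_fps = 1363/60 = 22.7167 ft/s
dp = 0.024*(169/0.64)*0.075*22.7167^2/(2*32.174) = 3.8118 lbf/ft^2

3.8118 lbf/ft^2


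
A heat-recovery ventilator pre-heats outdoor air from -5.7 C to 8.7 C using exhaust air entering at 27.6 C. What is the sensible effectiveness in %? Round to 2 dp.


eff = (8.7-(-5.7))/(27.6-(-5.7))*100 = 43.24 %

43.24 %


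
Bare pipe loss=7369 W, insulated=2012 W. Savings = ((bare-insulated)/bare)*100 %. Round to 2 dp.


Savings = ((7369-2012)/7369)*100 = 72.70 %

72.70 %


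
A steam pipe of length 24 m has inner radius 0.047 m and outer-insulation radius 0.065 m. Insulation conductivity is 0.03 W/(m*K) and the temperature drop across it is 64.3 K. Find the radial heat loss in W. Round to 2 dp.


Q = 2*pi*0.03*24*64.3/ln(0.065/0.047) = 897.13 W

897.13 W


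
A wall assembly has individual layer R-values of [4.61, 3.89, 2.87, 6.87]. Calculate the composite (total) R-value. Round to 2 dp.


R_total = 4.61 + 3.89 + 2.87 + 6.87 = 18.24

18.24


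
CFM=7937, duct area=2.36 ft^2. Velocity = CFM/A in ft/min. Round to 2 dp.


V = 7937 / 2.36 = 3363.14 ft/min

3363.14 ft/min


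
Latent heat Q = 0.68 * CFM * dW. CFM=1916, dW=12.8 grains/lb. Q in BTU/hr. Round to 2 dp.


Q = 0.68 * 1916 * 12.8 = 16676.86 BTU/hr

16676.86 BTU/hr


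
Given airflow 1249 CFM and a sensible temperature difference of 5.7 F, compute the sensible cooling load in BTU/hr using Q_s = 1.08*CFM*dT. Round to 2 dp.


Q = 1.08 * 1249 * 5.7 = 7688.84 BTU/hr

7688.84 BTU/hr


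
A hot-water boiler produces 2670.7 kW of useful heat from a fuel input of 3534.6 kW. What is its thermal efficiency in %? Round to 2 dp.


eta = (2670.7/3534.6)*100 = 75.56 %

75.56 %


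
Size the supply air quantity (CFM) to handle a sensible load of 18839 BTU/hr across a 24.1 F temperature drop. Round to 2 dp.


CFM = 18839 / (1.08 * 24.1) = 723.80

723.80 CFM


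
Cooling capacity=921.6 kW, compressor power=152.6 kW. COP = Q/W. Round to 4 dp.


COP = 921.6 / 152.6 = 6.0393

6.0393


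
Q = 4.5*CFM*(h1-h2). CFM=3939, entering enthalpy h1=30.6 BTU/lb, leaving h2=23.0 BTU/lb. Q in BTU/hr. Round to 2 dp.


Q = 4.5 * 3939 * (30.6 - 23.0) = 134713.80 BTU/hr

134713.80 BTU/hr


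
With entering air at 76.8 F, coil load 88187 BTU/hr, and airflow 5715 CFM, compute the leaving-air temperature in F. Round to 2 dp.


dT = 88187/(1.08*5715) = 14.2878
T_leave = 76.8 - 14.2878 = 62.51 F

62.51 F


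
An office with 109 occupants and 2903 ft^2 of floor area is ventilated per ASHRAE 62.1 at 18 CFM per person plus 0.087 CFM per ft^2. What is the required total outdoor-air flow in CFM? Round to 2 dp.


Total = 109*18 + 2903*0.087 = 2214.56 CFM

2214.56 CFM


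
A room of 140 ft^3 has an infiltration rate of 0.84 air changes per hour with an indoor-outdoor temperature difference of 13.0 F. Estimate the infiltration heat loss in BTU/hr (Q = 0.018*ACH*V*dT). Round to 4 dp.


Q = 0.018 * 0.84 * 140 * 13.0 = 27.5184 BTU/hr

27.5184 BTU/hr


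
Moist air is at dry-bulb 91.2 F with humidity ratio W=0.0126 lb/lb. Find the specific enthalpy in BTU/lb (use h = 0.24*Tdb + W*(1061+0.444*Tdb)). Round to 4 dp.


h = 0.24*91.2 + 0.0126*(1061+0.444*91.2) = 35.7668 BTU/lb

35.7668 BTU/lb


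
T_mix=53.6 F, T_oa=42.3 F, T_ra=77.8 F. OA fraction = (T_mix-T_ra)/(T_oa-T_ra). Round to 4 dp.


frac = (53.6 - 77.8) / (42.3 - 77.8) = 0.6817

0.6817


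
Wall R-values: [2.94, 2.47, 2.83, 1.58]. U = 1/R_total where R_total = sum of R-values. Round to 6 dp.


R_total = 2.94 + 2.47 + 2.83 + 1.58 = 9.82
U = 1/9.82 = 0.101833

0.101833


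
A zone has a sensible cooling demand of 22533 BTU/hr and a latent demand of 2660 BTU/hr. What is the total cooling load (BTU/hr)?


Qt = 22533 + 2660 = 25193 BTU/hr

25193 BTU/hr


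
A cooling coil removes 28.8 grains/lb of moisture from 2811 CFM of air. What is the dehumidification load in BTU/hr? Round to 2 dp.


Q = 0.68 * 2811 * 28.8 = 55050.62 BTU/hr

55050.62 BTU/hr


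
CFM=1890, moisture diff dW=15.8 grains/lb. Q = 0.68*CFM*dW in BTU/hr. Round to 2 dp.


Q = 0.68 * 1890 * 15.8 = 20306.16 BTU/hr

20306.16 BTU/hr


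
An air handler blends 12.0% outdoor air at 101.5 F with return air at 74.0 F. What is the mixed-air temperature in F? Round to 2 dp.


T_mix = 74.0 + (12.0/100)*(101.5-74.0) = 77.30 F

77.30 F


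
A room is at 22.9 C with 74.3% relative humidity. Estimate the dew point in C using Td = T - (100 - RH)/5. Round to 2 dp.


Td = 22.9 - (100-74.3)/5 = 17.76 C

17.76 C


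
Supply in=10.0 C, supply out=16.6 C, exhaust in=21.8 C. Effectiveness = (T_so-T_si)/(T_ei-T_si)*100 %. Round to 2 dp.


eff = (16.6-10.0)/(21.8-10.0)*100 = 55.93 %

55.93 %


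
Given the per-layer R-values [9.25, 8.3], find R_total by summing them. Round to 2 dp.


R_total = 9.25 + 8.3 = 17.55

17.55


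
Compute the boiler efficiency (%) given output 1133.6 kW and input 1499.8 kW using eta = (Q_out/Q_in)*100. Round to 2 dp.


eta = (1133.6/1499.8)*100 = 75.58 %

75.58 %


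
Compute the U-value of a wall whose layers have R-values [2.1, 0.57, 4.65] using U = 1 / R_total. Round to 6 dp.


R_total = 2.1 + 0.57 + 4.65 = 7.32
U = 1/7.32 = 0.136612

0.136612


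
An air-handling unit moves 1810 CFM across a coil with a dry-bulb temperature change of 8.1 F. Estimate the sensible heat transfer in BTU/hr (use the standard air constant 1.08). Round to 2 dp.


Q = 1.08 * 1810 * 8.1 = 15833.88 BTU/hr

15833.88 BTU/hr


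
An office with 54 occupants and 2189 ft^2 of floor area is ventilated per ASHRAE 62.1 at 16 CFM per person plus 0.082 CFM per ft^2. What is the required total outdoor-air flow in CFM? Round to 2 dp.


Total = 54*16 + 2189*0.082 = 1043.50 CFM

1043.50 CFM


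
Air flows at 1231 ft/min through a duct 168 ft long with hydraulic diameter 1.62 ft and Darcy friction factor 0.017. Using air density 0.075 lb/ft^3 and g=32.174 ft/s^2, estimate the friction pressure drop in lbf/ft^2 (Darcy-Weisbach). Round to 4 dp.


v_fps = 1231/60 = 20.5167 ft/s
dp = 0.017*(168/1.62)*0.075*20.5167^2/(2*32.174) = 0.8649 lbf/ft^2

0.8649 lbf/ft^2


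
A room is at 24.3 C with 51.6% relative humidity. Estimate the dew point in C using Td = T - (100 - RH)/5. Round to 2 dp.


Td = 24.3 - (100-51.6)/5 = 14.62 C

14.62 C


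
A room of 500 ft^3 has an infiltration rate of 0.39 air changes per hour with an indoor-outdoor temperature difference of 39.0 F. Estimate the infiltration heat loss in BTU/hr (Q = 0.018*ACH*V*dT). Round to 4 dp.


Q = 0.018 * 0.39 * 500 * 39.0 = 136.8900 BTU/hr

136.8900 BTU/hr


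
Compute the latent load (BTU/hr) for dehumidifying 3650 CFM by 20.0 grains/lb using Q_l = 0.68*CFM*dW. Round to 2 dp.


Q = 0.68 * 3650 * 20.0 = 49640.00 BTU/hr

49640.00 BTU/hr


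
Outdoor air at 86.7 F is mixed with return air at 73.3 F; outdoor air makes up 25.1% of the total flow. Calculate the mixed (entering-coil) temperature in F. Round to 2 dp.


T_mix = 73.3 + (25.1/100)*(86.7-73.3) = 76.66 F

76.66 F


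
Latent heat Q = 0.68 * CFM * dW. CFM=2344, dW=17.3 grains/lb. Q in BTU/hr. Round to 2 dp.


Q = 0.68 * 2344 * 17.3 = 27574.82 BTU/hr

27574.82 BTU/hr


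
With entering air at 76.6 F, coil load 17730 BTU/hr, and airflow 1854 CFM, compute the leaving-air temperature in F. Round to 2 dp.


dT = 17730/(1.08*1854) = 8.8547
T_leave = 76.6 - 8.8547 = 67.75 F

67.75 F


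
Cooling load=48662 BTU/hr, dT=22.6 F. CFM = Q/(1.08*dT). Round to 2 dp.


CFM = 48662 / (1.08 * 22.6) = 1993.69

1993.69 CFM
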